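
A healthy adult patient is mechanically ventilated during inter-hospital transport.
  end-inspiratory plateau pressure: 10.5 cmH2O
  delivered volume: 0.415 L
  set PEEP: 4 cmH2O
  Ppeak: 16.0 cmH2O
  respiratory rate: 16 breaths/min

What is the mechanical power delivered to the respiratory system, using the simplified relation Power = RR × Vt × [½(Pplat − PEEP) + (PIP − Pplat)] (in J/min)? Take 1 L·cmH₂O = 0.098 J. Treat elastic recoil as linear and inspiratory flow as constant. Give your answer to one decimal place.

Per-breath work = Vt × [½(Pplat−PEEP) + (PIP−Pplat)] = 0.415 × [0.5×6.5 + 5.5] = 0.415 × 8.75 = 3.631 L·cmH2O.
Power = 16 × 3.631 = 58.096 L·cmH2O/min.
× 0.098 J/(L·cmH2O) → 5.693 J/min.

5.7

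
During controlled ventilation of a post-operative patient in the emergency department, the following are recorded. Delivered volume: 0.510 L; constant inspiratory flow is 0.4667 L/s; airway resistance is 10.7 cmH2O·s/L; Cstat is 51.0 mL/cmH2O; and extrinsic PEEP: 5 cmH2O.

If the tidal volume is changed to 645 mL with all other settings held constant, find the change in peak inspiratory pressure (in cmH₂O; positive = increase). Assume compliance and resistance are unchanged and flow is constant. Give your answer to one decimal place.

2.6

PIP = Vt/C + R·V̇ + PEEP (constant-flow equation of motion).
Only the elastic term changes: ΔPIP = ΔVt / C = (645 − 510) / 51.0 = 2.647 cmH2O.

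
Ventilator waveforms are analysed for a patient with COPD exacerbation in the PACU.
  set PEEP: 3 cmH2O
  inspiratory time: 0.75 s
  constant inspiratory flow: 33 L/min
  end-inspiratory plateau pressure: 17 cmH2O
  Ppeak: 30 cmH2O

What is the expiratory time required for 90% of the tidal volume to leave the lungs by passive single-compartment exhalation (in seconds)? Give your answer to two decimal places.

Flow: 33 L/min ÷ 60 = 0.55 L/s.
Vt = flow × Ti = 0.55 L/s × 0.75 s × 1000 mL/L = 412.5 mL.
R = (PIP − Pplat)/V̇ = (30 − 17) / 0.55 = 13.0/0.55 = 23.636 cmH2O·s/L.
C = Vt/(Pplat − PEEP) = 412.5 / (17 − 3) = 412.5/14.0 = 29.464 mL/cmH2O.
τ = R × C = 23.636 × 0.02946 L/cmH2O = 0.6963 s.
t = −τ·ln(1 − 0.90) = −0.6963·ln(0.1) = 1.603 s.

1.60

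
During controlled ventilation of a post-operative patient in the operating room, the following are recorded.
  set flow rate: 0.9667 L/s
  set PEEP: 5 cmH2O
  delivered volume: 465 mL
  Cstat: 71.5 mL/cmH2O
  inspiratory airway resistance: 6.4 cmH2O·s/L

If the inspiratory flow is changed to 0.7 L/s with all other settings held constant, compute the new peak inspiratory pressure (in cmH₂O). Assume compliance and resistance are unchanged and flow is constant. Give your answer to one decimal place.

16.0

PIP = Vt/C + R·V̇ + PEEP (constant-flow equation of motion).
Only the resistive term changes: ΔPIP = R × ΔV̇ = 6.4 × (0.7 − 0.9667) = 6.4 × -0.2667 = -1.707 cmH2O.
Original PIP = 465/71.5 + 6.4×0.9667 + 5 = 17.69 cmH2O; new PIP = 17.69 + (-1.707) = 15.983 cmH2O.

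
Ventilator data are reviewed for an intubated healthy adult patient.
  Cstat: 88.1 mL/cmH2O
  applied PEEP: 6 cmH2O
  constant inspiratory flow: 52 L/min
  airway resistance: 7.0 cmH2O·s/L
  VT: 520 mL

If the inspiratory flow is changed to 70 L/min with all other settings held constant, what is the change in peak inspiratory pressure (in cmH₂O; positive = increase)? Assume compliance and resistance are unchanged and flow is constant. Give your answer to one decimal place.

Flow: 52 L/min ÷ 60 = 0.8667 L/s.
New flow: 70 L/min ÷ 60 = 1.1667 L/s.
PIP = Vt/C + R·V̇ + PEEP (constant-flow equation of motion).
Only the resistive term changes: ΔPIP = R × ΔV̇ = 7.0 × (1.1667 − 0.8667) = 7.0 × 0.3 = 2.1 cmH2O.

2.1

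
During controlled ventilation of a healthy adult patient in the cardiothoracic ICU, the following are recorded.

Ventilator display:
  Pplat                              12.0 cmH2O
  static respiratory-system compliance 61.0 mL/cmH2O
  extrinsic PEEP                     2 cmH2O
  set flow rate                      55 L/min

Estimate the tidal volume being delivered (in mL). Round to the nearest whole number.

610

Vt = Cstat × (Pplat − PEEP) = 61.0 × (12.0 − 2) = 61.0 × 10.0 = 610.0 mL.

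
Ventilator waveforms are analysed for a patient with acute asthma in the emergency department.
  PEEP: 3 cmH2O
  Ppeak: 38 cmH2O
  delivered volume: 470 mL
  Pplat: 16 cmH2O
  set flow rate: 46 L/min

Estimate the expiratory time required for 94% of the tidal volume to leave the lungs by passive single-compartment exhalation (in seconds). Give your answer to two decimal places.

2.92

Flow: 46 L/min ÷ 60 = 0.7667 L/s.
R = (PIP − Pplat)/V̇ = (38 − 16) / 0.7667 = 22.0/0.7667 = 28.694 cmH2O·s/L.
C = Vt/(Pplat − PEEP) = 470.0 / (16 − 3) = 470.0/13.0 = 36.154 mL/cmH2O.
τ = R × C = 28.694 × 0.03615 L/cmH2O = 1.037 s.
t = −τ·ln(1 − 0.94) = −1.037·ln(0.06) = 2.918 s.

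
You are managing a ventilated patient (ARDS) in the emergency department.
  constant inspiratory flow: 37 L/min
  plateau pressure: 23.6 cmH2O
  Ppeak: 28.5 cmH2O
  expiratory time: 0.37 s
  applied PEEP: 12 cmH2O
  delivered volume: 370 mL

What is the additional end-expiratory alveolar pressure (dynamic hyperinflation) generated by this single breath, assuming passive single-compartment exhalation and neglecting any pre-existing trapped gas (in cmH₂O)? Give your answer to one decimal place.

2.7

Flow: 37 L/min ÷ 60 = 0.6167 L/s.
R = (PIP − Pplat)/V̇ = (28.5 − 23.6) / 0.6167 = 4.9/0.6167 = 7.946 cmH2O·s/L.
C = Vt/(Pplat − PEEP) = 370.0 / (23.6 − 12) = 370.0/11.6 = 31.897 mL/cmH2O.
τ = R × C = 7.946 × 0.0319 L/cmH2O = 0.2535 s.
Fraction remaining = e^(−Te/τ) = e^(−0.37/0.2535) = 0.2323; trapped volume = 370.0 × 0.2323 = 85.951 mL.
Additional alveolar pressure from trapping ≈ V_trapped / C = 85.951 / 31.897 = 2.695 cmH2O.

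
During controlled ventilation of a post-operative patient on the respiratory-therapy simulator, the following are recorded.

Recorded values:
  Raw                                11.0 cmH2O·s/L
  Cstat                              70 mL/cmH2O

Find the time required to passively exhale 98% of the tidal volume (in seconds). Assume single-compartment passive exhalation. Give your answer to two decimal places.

τ = R × C = 11.0 × 70 mL/cmH2O = 11.0 × 0.070 L/cmH2O = 0.77 s.
Exhaled fraction f = 1 − e^(−t/τ) → t = −τ·ln(1 − f) = −0.77·ln(0.02) = 3.012 s.

3.01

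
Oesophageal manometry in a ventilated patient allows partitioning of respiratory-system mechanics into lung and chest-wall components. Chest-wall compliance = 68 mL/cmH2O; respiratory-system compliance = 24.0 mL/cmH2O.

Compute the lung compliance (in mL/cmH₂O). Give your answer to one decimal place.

1/CL = 1/Crs − 1/Ccw.
1/CL = 1/24.0 − 1/68 = 0.02696.
CL = 37.092 mL/cmH2O.

37.1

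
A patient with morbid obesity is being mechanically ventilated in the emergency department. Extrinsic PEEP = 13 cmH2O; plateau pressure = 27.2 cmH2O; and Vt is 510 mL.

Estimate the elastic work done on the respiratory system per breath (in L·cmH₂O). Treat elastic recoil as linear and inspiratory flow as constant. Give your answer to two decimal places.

Elastic work ≈ ½ × (Pplat − PEEP) × Vt = 0.5 × (27.2 − 13) × 0.510 L = 0.5 × 14.2 × 0.510 = 3.621 L·cmH2O.

3.62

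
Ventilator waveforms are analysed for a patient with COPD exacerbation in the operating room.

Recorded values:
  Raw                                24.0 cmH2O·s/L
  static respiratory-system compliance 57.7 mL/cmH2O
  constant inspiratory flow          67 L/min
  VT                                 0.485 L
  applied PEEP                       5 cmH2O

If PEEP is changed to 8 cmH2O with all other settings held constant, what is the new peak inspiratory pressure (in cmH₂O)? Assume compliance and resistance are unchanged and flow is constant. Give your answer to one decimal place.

43.2

Flow: 67 L/min ÷ 60 = 1.1167 L/s.
PIP = Vt/C + R·V̇ + PEEP (constant-flow equation of motion).
Only the baseline term changes: ΔPIP = ΔPEEP = 8 − 5 = 3.0 cmH2O.
Original PIP = 485/57.7 + 24.0×1.1167 + 5 = 40.206 cmH2O; new PIP = 40.206 + (3.0) = 43.206 cmH2O.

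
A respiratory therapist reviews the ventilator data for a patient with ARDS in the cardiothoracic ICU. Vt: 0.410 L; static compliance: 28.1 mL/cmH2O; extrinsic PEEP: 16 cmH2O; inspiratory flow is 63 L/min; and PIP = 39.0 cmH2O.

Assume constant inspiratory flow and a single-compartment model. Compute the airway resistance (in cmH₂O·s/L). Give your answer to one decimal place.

8.0

Flow: 63 L/min ÷ 60 = 1.05 L/s.
Equation of motion (constant flow): PIP = Vt/C + R·V̇ + PEEP.
R·V̇ = PIP − Vt/C − PEEP = 39.0 − 410/28.1 − 16 = 39.0 − 14.591 − 16 = 8.409 cmH2O.
R = 8.409 / 1.05 = 8.009 cmH2O·s/L.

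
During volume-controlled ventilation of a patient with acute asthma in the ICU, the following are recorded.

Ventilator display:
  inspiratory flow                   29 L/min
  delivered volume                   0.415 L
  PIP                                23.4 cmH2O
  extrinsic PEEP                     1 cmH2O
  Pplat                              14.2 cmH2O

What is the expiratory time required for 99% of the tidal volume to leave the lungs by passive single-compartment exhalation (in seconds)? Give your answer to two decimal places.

2.76

Flow: 29 L/min ÷ 60 = 0.4833 L/s.
R = (PIP − Pplat)/V̇ = (23.4 − 14.2) / 0.4833 = 9.2/0.4833 = 19.036 cmH2O·s/L.
C = Vt/(Pplat − PEEP) = 415.0 / (14.2 − 1) = 415.0/13.2 = 31.439 mL/cmH2O.
τ = R × C = 19.036 × 0.03144 L/cmH2O = 0.5985 s.
t = −τ·ln(1 − 0.99) = −0.5985·ln(0.01) = 2.756 s.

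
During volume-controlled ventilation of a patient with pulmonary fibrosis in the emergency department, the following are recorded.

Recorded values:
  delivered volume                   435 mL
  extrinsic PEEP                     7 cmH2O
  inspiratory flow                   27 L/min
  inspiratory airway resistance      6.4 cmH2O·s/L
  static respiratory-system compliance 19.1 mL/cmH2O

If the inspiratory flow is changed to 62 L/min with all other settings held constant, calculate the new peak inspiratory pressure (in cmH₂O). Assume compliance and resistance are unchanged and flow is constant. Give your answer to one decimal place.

36.4

Flow: 27 L/min ÷ 60 = 0.45 L/s.
New flow: 62 L/min ÷ 60 = 1.0333 L/s.
PIP = Vt/C + R·V̇ + PEEP (constant-flow equation of motion).
Only the resistive term changes: ΔPIP = R × ΔV̇ = 6.4 × (1.0333 − 0.45) = 6.4 × 0.5833 = 3.733 cmH2O.
Original PIP = 435/19.1 + 6.4×0.45 + 7 = 32.655 cmH2O; new PIP = 32.655 + (3.733) = 36.388 cmH2O.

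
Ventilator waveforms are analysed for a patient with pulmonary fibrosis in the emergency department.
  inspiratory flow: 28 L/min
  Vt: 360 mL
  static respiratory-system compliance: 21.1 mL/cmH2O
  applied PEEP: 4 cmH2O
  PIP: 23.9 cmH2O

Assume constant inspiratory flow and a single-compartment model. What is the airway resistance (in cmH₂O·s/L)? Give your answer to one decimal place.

6.1

Flow: 28 L/min ÷ 60 = 0.4667 L/s.
Equation of motion (constant flow): PIP = Vt/C + R·V̇ + PEEP.
R·V̇ = PIP − Vt/C − PEEP = 23.9 − 360/21.1 − 4 = 23.9 − 17.062 − 4 = 2.838 cmH2O.
R = 2.838 / 0.4667 = 6.081 cmH2O·s/L.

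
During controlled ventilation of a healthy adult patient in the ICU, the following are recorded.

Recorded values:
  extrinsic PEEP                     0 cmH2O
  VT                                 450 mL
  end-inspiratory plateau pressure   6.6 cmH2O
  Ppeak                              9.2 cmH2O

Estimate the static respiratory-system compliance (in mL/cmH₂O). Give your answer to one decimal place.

68.2

Cstat = Vt / (Pplat − PEEP) = 450 / (6.6 − 0) = 450 / 6.6 = 68.182 mL/cmH2O.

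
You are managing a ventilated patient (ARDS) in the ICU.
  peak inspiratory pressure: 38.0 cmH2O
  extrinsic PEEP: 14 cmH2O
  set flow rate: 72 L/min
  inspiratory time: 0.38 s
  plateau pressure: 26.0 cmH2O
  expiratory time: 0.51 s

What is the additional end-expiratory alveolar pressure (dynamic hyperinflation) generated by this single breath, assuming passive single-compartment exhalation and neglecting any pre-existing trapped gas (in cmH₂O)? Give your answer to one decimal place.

3.1

Flow: 72 L/min ÷ 60 = 1.2 L/s.
Vt = flow × Ti = 1.2 L/s × 0.38 s × 1000 mL/L = 456.0 mL.
R = (PIP − Pplat)/V̇ = (38.0 − 26.0) / 1.2 = 12.0/1.2 = 10.0 cmH2O·s/L.
C = Vt/(Pplat − PEEP) = 456.0 / (26.0 − 14) = 456.0/12.0 = 38.0 mL/cmH2O.
τ = R × C = 10.0 × 0.038 L/cmH2O = 0.38 s.
Fraction remaining = e^(−Te/τ) = e^(−0.51/0.38) = 0.2613; trapped volume = 456.0 × 0.2613 = 119.15 mL.
Additional alveolar pressure from trapping ≈ V_trapped / C = 119.15 / 38.0 = 3.136 cmH2O.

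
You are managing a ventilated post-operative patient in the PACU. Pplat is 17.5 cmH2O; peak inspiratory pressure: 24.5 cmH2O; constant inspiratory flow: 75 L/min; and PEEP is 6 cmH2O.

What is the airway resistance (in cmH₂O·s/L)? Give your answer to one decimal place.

Flow: 75 L/min ÷ 60 = 1.25 L/s.
Raw = (PIP − Pplat) / flow = (24.5 − 17.5) / 1.25 = 7.0 / 1.25 = 5.6 cmH2O·s/L.

5.6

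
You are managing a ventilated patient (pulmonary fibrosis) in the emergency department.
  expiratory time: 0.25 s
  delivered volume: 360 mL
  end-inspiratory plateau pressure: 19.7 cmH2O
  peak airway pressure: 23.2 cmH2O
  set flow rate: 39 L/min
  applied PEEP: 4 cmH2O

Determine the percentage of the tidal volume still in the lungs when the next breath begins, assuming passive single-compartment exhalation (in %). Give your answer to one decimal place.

13.2

Flow: 39 L/min ÷ 60 = 0.65 L/s.
R = (PIP − Pplat)/V̇ = (23.2 − 19.7) / 0.65 = 3.5/0.65 = 5.385 cmH2O·s/L.
C = Vt/(Pplat − PEEP) = 360.0 / (19.7 − 4) = 360.0/15.7 = 22.93 mL/cmH2O.
τ = R × C = 5.385 × 0.02293 L/cmH2O = 0.1235 s.
Fraction remaining at end-expiration = e^(−Te/τ) = e^(−0.25/0.1235) = 0.1321 → 13.21%.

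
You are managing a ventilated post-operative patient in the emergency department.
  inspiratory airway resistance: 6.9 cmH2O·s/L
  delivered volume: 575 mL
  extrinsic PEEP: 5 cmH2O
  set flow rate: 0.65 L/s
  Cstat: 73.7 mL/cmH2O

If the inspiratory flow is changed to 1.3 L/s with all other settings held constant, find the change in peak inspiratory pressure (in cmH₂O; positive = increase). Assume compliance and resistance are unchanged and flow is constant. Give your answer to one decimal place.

4.5

PIP = Vt/C + R·V̇ + PEEP (constant-flow equation of motion).
Only the resistive term changes: ΔPIP = R × ΔV̇ = 6.9 × (1.3 − 0.65) = 6.9 × 0.65 = 4.485 cmH2O.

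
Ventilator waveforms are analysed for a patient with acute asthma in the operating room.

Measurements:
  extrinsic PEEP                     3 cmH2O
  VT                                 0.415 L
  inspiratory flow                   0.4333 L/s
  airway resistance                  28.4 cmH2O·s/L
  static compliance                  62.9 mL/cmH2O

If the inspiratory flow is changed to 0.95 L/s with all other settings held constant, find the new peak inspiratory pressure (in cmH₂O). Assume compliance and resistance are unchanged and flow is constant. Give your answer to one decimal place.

36.6

PIP = Vt/C + R·V̇ + PEEP (constant-flow equation of motion).
Only the resistive term changes: ΔPIP = R × ΔV̇ = 28.4 × (0.95 − 0.4333) = 28.4 × 0.5167 = 14.674 cmH2O.
Original PIP = 415/62.9 + 28.4×0.4333 + 3 = 21.903 cmH2O; new PIP = 21.903 + (14.674) = 36.577 cmH2O.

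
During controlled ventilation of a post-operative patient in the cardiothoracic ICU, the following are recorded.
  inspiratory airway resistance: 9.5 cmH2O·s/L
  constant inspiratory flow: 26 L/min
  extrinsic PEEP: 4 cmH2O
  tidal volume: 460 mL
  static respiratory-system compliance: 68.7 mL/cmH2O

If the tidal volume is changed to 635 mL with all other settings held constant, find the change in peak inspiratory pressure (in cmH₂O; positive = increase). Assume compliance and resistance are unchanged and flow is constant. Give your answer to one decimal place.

2.5

PIP = Vt/C + R·V̇ + PEEP (constant-flow equation of motion).
Only the elastic term changes: ΔPIP = ΔVt / C = (635 − 460) / 68.7 = 2.547 cmH2O.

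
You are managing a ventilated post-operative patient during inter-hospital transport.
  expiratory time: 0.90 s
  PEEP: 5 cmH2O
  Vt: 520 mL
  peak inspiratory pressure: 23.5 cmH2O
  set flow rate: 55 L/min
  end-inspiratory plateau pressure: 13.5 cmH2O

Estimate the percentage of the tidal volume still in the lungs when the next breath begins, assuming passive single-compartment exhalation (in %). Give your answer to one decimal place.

Flow: 55 L/min ÷ 60 = 0.9167 L/s.
R = (PIP − Pplat)/V̇ = (23.5 − 13.5) / 0.9167 = 10.0/0.9167 = 10.909 cmH2O·s/L.
C = Vt/(Pplat − PEEP) = 520.0 / (13.5 − 5) = 520.0/8.5 = 61.176 mL/cmH2O.
τ = R × C = 10.909 × 0.06118 L/cmH2O = 0.6674 s.
Fraction remaining at end-expiration = e^(−Te/τ) = e^(−0.90/0.6674) = 0.2596 → 25.96%.

26.0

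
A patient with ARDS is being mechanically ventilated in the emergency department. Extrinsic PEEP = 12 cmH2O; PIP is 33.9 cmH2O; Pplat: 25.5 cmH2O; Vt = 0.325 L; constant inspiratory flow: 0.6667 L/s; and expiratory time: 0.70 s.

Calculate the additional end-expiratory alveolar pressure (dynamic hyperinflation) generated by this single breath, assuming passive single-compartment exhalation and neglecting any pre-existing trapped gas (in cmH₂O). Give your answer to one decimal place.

1.3

R = (PIP − Pplat)/V̇ = (33.9 − 25.5) / 0.6667 = 8.4/0.6667 = 12.599 cmH2O·s/L.
C = Vt/(Pplat − PEEP) = 325.0 / (25.5 − 12) = 325.0/13.5 = 24.074 mL/cmH2O.
τ = R × C = 12.599 × 0.02407 L/cmH2O = 0.3033 s.
Fraction remaining = e^(−Te/τ) = e^(−0.70/0.3033) = 0.09947; trapped volume = 325.0 × 0.09947 = 32.328 mL.
Additional alveolar pressure from trapping ≈ V_trapped / C = 32.328 / 24.074 = 1.343 cmH2O.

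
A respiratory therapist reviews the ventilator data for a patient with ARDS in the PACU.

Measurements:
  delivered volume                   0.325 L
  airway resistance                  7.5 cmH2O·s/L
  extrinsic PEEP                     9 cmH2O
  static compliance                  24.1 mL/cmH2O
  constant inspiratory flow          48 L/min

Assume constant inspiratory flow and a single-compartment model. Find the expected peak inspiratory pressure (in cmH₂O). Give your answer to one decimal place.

28.5

Flow: 48 L/min ÷ 60 = 0.8 L/s.
Equation of motion (constant flow): PIP = Vt/C + R·V̇ + PEEP.
PIP = 325/24.1 + 7.5×0.8 + 9 = 13.485 + 6.0 + 9 = 28.485 cmH2O.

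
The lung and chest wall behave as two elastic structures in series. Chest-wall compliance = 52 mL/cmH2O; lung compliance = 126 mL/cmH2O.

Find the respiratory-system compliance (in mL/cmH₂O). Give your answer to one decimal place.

Lung and chest wall are elastances in series: 1/Crs = 1/CL + 1/Ccw.
1/Crs = 1/126 + 1/52 = 0.02717.
Crs = 36.805 mL/cmH2O.

36.8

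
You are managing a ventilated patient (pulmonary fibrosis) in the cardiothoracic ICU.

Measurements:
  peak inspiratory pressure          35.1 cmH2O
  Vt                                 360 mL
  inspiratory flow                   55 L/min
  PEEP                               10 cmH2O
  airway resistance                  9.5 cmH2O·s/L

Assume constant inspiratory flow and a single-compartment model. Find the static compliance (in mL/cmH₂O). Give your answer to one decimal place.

Flow: 55 L/min ÷ 60 = 0.9167 L/s.
Equation of motion (constant flow): PIP = Vt/C + R·V̇ + PEEP.
Vt/C = PIP − R·V̇ − PEEP = 35.1 − 9.5×0.9167 − 10 = 35.1 − 8.709 − 10 = 16.391 cmH2O.
C = Vt / 16.391 = 360 / 16.391 = 21.963 mL/cmH2O.

22.0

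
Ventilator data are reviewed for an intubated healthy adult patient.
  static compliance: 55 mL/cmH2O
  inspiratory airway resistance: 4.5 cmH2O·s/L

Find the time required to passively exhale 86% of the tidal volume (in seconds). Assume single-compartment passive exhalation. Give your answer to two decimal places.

τ = R × C = 4.5 × 55 mL/cmH2O = 4.5 × 0.055 L/cmH2O = 0.2475 s.
Exhaled fraction f = 1 − e^(−t/τ) → t = −τ·ln(1 − f) = −0.2475·ln(0.14) = 0.4866 s.

0.49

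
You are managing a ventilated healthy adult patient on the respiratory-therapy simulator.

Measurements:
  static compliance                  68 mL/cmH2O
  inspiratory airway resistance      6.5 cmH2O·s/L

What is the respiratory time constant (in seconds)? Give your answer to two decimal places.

τ = R × C = 6.5 × 68 mL/cmH2O = 6.5 × 0.068 L/cmH2O = 0.442 s.

0.44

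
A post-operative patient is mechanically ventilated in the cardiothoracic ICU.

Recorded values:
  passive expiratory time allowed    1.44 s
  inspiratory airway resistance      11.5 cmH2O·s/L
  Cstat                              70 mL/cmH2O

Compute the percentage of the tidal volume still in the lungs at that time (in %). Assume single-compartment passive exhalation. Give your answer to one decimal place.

16.7

τ = R × C = 11.5 × 70 mL/cmH2O = 11.5 × 0.070 L/cmH2O = 0.805 s.
Passive exhalation: V(t)/V₀ = e^(−t/τ) = e^(−1.44/0.805) = 0.1672.
Fraction remaining = 0.1672 → 16.72%.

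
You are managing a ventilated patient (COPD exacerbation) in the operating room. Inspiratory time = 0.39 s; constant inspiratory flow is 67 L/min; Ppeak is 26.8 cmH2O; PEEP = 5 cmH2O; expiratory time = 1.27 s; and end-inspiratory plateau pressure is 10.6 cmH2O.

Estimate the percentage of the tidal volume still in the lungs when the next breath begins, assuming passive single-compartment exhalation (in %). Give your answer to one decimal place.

Flow: 67 L/min ÷ 60 = 1.1167 L/s.
Vt = flow × Ti = 1.1167 L/s × 0.39 s × 1000 mL/L = 435.51 mL.
R = (PIP − Pplat)/V̇ = (26.8 − 10.6) / 1.1167 = 16.2/1.1167 = 14.507 cmH2O·s/L.
C = Vt/(Pplat − PEEP) = 435.51 / (10.6 − 5) = 435.51/5.6 = 77.77 mL/cmH2O.
τ = R × C = 14.507 × 0.07777 L/cmH2O = 1.128 s.
Fraction remaining at end-expiration = e^(−Te/τ) = e^(−1.27/1.128) = 0.3244 → 32.44%.

32.4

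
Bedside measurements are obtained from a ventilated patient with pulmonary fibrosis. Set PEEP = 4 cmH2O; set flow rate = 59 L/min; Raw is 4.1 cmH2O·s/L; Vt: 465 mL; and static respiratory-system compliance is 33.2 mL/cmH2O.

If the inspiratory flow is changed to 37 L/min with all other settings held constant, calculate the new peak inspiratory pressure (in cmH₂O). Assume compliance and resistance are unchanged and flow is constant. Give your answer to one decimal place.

Flow: 59 L/min ÷ 60 = 0.9833 L/s.
New flow: 37 L/min ÷ 60 = 0.6167 L/s.
PIP = Vt/C + R·V̇ + PEEP (constant-flow equation of motion).
Only the resistive term changes: ΔPIP = R × ΔV̇ = 4.1 × (0.6167 − 0.9833) = 4.1 × -0.3666 = -1.503 cmH2O.
Original PIP = 465/33.2 + 4.1×0.9833 + 4 = 22.038 cmH2O; new PIP = 22.038 + (-1.503) = 20.535 cmH2O.

20.5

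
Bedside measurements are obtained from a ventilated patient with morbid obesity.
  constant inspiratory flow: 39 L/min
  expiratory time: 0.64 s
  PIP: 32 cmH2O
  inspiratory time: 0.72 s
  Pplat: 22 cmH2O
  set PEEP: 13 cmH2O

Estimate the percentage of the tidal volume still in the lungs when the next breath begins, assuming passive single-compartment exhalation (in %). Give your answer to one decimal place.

44.9

Flow: 39 L/min ÷ 60 = 0.65 L/s.
Vt = flow × Ti = 0.65 L/s × 0.72 s × 1000 mL/L = 468.0 mL.
R = (PIP − Pplat)/V̇ = (32 − 22) / 0.65 = 10.0/0.65 = 15.385 cmH2O·s/L.
C = Vt/(Pplat − PEEP) = 468.0 / (22 − 13) = 468.0/9.0 = 52.0 mL/cmH2O.
τ = R × C = 15.385 × 0.052 L/cmH2O = 0.8 s.
Fraction remaining at end-expiration = e^(−Te/τ) = e^(−0.64/0.8) = 0.4493 → 44.93%.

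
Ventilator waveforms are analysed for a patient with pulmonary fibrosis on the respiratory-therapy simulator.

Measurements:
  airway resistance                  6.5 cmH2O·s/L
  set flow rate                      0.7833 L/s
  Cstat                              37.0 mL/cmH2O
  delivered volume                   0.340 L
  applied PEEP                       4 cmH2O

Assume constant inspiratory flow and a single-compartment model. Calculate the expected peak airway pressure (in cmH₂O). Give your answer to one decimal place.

Equation of motion (constant flow): PIP = Vt/C + R·V̇ + PEEP.
PIP = 340/37.0 + 6.5×0.7833 + 4 = 9.189 + 5.091 + 4 = 18.28 cmH2O.

18.3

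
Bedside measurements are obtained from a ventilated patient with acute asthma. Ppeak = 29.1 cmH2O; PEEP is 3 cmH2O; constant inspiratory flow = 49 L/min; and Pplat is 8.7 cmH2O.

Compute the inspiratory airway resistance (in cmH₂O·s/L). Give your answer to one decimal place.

Flow: 49 L/min ÷ 60 = 0.8167 L/s.
Raw = (PIP − Pplat) / flow = (29.1 − 8.7) / 0.8167 = 20.4 / 0.8167 = 24.979 cmH2O·s/L.

25.0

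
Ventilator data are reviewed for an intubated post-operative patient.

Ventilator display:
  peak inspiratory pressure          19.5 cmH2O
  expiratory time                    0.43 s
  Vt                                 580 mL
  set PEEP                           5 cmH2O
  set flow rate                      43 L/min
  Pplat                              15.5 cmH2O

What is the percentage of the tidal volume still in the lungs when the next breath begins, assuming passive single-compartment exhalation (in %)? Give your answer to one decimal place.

24.8

Flow: 43 L/min ÷ 60 = 0.7167 L/s.
R = (PIP − Pplat)/V̇ = (19.5 − 15.5) / 0.7167 = 4.0/0.7167 = 5.581 cmH2O·s/L.
C = Vt/(Pplat − PEEP) = 580.0 / (15.5 − 5) = 580.0/10.5 = 55.238 mL/cmH2O.
τ = R × C = 5.581 × 0.05524 L/cmH2O = 0.3083 s.
Fraction remaining at end-expiration = e^(−Te/τ) = e^(−0.43/0.3083) = 0.2479 → 24.79%.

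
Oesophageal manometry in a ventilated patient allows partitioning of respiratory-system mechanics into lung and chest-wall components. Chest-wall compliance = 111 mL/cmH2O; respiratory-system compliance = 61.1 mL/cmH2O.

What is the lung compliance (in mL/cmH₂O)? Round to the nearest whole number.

136

1/CL = 1/Crs − 1/Ccw.
1/CL = 1/61.1 − 1/111 = 0.007358.
CL = 135.91 mL/cmH2O.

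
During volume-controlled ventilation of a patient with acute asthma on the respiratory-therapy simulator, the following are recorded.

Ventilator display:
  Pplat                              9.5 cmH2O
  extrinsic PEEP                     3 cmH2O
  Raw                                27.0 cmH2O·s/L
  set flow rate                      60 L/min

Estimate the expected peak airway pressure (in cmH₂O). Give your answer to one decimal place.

36.5

Flow: 60 L/min ÷ 60 = 1 L/s.
PIP = Pplat + Raw × flow = 9.5 + 27.0 × 1 = 9.5 + 27.0 = 36.5 cmH2O.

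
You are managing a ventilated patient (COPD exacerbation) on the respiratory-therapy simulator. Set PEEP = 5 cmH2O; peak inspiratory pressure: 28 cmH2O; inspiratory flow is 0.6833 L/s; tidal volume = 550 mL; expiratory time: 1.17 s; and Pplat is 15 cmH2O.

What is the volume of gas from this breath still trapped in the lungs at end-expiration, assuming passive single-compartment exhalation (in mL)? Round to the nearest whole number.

180

R = (PIP − Pplat)/V̇ = (28 − 15) / 0.6833 = 13.0/0.6833 = 19.025 cmH2O·s/L.
C = Vt/(Pplat − PEEP) = 550.0 / (15 − 5) = 550.0/10.0 = 55.0 mL/cmH2O.
τ = R × C = 19.025 × 0.055 L/cmH2O = 1.046 s.
Fraction remaining = e^(−Te/τ) = e^(−1.17/1.046) = 0.3268.
Trapped volume = 550.0 × 0.3268 = 179.74 mL.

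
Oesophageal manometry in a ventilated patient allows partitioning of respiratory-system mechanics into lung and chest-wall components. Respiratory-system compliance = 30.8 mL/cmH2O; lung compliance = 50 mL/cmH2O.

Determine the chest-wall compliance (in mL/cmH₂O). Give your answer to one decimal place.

1/Ccw = 1/Crs − 1/CL.
1/Ccw = 1/30.8 − 1/50 = 0.01247.
Ccw = 80.192 mL/cmH2O.

80.2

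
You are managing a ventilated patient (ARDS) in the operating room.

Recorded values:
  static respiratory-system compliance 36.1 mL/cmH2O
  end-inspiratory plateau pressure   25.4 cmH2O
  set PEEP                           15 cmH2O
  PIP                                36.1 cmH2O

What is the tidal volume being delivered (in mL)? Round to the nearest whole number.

375

Vt = Cstat × (Pplat − PEEP) = 36.1 × (25.4 − 15) = 36.1 × 10.4 = 375.44 mL.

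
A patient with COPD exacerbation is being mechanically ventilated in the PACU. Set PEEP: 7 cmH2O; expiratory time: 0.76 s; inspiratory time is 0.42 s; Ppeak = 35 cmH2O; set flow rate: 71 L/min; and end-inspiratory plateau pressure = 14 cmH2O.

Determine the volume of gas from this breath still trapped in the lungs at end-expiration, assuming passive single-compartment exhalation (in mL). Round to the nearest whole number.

272

Flow: 71 L/min ÷ 60 = 1.1833 L/s.
Vt = flow × Ti = 1.1833 L/s × 0.42 s × 1000 mL/L = 496.99 mL.
R = (PIP − Pplat)/V̇ = (35 − 14) / 1.1833 = 21.0/1.1833 = 17.747 cmH2O·s/L.
C = Vt/(Pplat − PEEP) = 496.99 / (14 − 7) = 496.99/7.0 = 70.999 mL/cmH2O.
τ = R × C = 17.747 × 0.071 L/cmH2O = 1.26 s.
Fraction remaining = e^(−Te/τ) = e^(−0.76/1.26) = 0.5471.
Trapped volume = 496.99 × 0.5471 = 271.9 mL.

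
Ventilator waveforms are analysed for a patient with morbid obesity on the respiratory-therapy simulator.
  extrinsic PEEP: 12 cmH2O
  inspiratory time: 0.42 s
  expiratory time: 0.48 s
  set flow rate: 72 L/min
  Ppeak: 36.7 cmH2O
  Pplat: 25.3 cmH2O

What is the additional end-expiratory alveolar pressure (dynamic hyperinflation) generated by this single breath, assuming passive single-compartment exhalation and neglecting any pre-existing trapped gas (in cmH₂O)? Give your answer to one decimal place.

Flow: 72 L/min ÷ 60 = 1.2 L/s.
Vt = flow × Ti = 1.2 L/s × 0.42 s × 1000 mL/L = 504.0 mL.
R = (PIP − Pplat)/V̇ = (36.7 − 25.3) / 1.2 = 11.4/1.2 = 9.5 cmH2O·s/L.
C = Vt/(Pplat − PEEP) = 504.0 / (25.3 − 12) = 504.0/13.3 = 37.895 mL/cmH2O.
τ = R × C = 9.5 × 0.0379 L/cmH2O = 0.3601 s.
Fraction remaining = e^(−Te/τ) = e^(−0.48/0.3601) = 0.2637; trapped volume = 504.0 × 0.2637 = 132.9 mL.
Additional alveolar pressure from trapping ≈ V_trapped / C = 132.9 / 37.895 = 3.507 cmH2O.

3.5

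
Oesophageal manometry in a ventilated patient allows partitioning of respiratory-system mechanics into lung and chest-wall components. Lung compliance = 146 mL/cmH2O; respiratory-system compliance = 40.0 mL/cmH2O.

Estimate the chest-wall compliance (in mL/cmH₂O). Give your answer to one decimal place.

1/Ccw = 1/Crs − 1/CL.
1/Ccw = 1/40.0 − 1/146 = 0.01815.
Ccw = 55.096 mL/cmH2O.

55.1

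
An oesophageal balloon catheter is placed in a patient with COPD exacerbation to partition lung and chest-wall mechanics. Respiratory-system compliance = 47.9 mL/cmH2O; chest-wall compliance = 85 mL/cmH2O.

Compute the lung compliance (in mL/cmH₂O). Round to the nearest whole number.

110

1/CL = 1/Crs − 1/Ccw.
1/CL = 1/47.9 − 1/85 = 0.009112.
CL = 109.75 mL/cmH2O.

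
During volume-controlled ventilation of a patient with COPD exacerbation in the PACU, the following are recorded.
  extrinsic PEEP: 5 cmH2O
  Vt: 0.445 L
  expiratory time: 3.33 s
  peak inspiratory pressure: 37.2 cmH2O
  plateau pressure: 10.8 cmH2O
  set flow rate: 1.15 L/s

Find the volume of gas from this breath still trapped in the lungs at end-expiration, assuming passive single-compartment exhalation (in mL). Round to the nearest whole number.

67

R = (PIP − Pplat)/V̇ = (37.2 − 10.8) / 1.15 = 26.4/1.15 = 22.957 cmH2O·s/L.
C = Vt/(Pplat − PEEP) = 445.0 / (10.8 − 5) = 445.0/5.8 = 76.724 mL/cmH2O.
τ = R × C = 22.957 × 0.07672 L/cmH2O = 1.761 s.
Fraction remaining = e^(−Te/τ) = e^(−3.33/1.761) = 0.1509.
Trapped volume = 445.0 × 0.1509 = 67.151 mL.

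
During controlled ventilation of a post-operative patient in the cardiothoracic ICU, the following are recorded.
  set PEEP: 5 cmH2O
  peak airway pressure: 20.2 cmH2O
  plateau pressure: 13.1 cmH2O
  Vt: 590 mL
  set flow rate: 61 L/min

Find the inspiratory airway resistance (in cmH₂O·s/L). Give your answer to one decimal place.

7.0

Flow: 61 L/min ÷ 60 = 1.0167 L/s.
Raw = (PIP − Pplat) / flow = (20.2 − 13.1) / 1.0167 = 7.1 / 1.0167 = 6.983 cmH2O·s/L.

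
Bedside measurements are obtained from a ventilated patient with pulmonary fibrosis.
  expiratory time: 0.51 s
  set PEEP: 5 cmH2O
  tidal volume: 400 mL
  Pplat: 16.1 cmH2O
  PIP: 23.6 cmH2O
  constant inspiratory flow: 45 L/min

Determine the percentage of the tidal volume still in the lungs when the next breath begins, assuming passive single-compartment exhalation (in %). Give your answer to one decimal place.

24.3

Flow: 45 L/min ÷ 60 = 0.75 L/s.
R = (PIP − Pplat)/V̇ = (23.6 − 16.1) / 0.75 = 7.5/0.75 = 10.0 cmH2O·s/L.
C = Vt/(Pplat − PEEP) = 400.0 / (16.1 − 5) = 400.0/11.1 = 36.036 mL/cmH2O.
τ = R × C = 10.0 × 0.03604 L/cmH2O = 0.3604 s.
Fraction remaining at end-expiration = e^(−Te/τ) = e^(−0.51/0.3604) = 0.2429 → 24.29%.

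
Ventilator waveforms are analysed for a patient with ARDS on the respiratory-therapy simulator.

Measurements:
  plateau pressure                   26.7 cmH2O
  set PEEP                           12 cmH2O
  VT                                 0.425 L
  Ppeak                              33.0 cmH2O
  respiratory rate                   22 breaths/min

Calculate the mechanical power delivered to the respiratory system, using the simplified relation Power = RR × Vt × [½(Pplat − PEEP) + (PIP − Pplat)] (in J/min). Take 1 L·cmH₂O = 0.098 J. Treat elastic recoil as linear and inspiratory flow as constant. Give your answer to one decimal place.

12.5

Per-breath work = Vt × [½(Pplat−PEEP) + (PIP−Pplat)] = 0.425 × [0.5×14.7 + 6.3] = 0.425 × 13.65 = 5.801 L·cmH2O.
Power = 22 × 5.801 = 127.62 L·cmH2O/min.
× 0.098 J/(L·cmH2O) → 12.507 J/min.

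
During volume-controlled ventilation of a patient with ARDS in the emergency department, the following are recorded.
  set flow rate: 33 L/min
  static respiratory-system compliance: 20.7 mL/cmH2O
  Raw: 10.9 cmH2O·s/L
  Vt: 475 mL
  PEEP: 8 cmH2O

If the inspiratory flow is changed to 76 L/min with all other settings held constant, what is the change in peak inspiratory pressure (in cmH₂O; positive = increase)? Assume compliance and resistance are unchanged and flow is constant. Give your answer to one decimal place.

7.8

Flow: 33 L/min ÷ 60 = 0.55 L/s.
New flow: 76 L/min ÷ 60 = 1.2667 L/s.
PIP = Vt/C + R·V̇ + PEEP (constant-flow equation of motion).
Only the resistive term changes: ΔPIP = R × ΔV̇ = 10.9 × (1.2667 − 0.55) = 10.9 × 0.7167 = 7.812 cmH2O.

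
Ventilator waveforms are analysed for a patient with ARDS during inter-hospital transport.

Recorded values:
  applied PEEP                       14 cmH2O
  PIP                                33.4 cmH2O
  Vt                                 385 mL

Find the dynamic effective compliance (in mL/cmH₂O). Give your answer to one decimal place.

19.8

Dynamic compliance = Vt / (PIP − PEEP) = 385 / (33.4 − 14) = 385 / 19.4 = 19.845 mL/cmH2O.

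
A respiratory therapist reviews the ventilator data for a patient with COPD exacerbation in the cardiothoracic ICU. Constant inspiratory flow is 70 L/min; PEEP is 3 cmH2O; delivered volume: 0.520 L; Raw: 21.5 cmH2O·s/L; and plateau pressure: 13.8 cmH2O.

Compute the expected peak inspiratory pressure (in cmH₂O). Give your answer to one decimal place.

38.9

Flow: 70 L/min ÷ 60 = 1.1667 L/s.
PIP = Pplat + Raw × flow = 13.8 + 21.5 × 1.1667 = 13.8 + 25.084 = 38.884 cmH2O.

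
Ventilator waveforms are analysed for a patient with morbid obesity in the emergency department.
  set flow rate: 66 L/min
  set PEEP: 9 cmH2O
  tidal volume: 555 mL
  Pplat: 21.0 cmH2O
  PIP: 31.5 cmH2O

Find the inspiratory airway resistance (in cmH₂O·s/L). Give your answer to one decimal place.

9.5

Flow: 66 L/min ÷ 60 = 1.1 L/s.
Raw = (PIP − Pplat) / flow = (31.5 − 21.0) / 1.1 = 10.5 / 1.1 = 9.545 cmH2O·s/L.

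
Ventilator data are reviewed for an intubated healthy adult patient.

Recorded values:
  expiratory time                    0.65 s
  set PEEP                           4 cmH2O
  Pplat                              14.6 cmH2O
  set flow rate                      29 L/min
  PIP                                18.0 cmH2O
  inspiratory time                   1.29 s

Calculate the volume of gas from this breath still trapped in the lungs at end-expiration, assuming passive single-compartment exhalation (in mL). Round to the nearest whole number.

Flow: 29 L/min ÷ 60 = 0.4833 L/s.
Vt = flow × Ti = 0.4833 L/s × 1.29 s × 1000 mL/L = 623.46 mL.
R = (PIP − Pplat)/V̇ = (18.0 − 14.6) / 0.4833 = 3.4/0.4833 = 7.035 cmH2O·s/L.
C = Vt/(Pplat − PEEP) = 623.46 / (14.6 − 4) = 623.46/10.6 = 58.817 mL/cmH2O.
τ = R × C = 7.035 × 0.05882 L/cmH2O = 0.4138 s.
Fraction remaining = e^(−Te/τ) = e^(−0.65/0.4138) = 0.2079.
Trapped volume = 623.46 × 0.2079 = 129.62 mL.

130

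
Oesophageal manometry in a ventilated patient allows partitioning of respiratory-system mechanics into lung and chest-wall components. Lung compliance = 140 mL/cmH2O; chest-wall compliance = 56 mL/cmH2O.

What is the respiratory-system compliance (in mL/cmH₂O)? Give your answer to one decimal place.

Lung and chest wall are elastances in series: 1/Crs = 1/CL + 1/Ccw.
1/Crs = 1/140 + 1/56 = 0.025.
Crs = 40.0 mL/cmH2O.

40.0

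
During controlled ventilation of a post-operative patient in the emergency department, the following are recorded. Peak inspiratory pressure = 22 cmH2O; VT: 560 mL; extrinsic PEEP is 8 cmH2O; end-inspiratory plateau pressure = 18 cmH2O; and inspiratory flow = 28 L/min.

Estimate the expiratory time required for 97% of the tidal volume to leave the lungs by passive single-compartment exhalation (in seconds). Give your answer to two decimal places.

Flow: 28 L/min ÷ 60 = 0.4667 L/s.
R = (PIP − Pplat)/V̇ = (22 − 18) / 0.4667 = 4.0/0.4667 = 8.571 cmH2O·s/L.
C = Vt/(Pplat − PEEP) = 560.0 / (18 − 8) = 560.0/10.0 = 56.0 mL/cmH2O.
τ = R × C = 8.571 × 0.056 L/cmH2O = 0.48 s.
t = −τ·ln(1 − 0.97) = −0.48·ln(0.03) = 1.683 s.

1.68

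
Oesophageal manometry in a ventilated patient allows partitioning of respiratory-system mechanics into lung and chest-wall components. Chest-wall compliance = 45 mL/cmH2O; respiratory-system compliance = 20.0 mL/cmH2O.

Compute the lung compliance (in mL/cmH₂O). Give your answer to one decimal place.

36.0

1/CL = 1/Crs − 1/Ccw.
1/CL = 1/20.0 − 1/45 = 0.02778.
CL = 35.997 mL/cmH2O.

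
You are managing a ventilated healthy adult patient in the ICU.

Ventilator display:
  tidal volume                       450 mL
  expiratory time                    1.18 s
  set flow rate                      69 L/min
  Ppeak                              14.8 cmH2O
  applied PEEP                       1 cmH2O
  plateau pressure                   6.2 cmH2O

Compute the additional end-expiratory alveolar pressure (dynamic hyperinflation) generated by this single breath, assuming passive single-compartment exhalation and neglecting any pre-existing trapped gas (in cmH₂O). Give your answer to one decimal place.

Flow: 69 L/min ÷ 60 = 1.15 L/s.
R = (PIP − Pplat)/V̇ = (14.8 − 6.2) / 1.15 = 8.6/1.15 = 7.478 cmH2O·s/L.
C = Vt/(Pplat − PEEP) = 450.0 / (6.2 − 1) = 450.0/5.2 = 86.538 mL/cmH2O.
τ = R × C = 7.478 × 0.08654 L/cmH2O = 0.6471 s.
Fraction remaining = e^(−Te/τ) = e^(−1.18/0.6471) = 0.1615; trapped volume = 450.0 × 0.1615 = 72.675 mL.
Additional alveolar pressure from trapping ≈ V_trapped / C = 72.675 / 86.538 = 0.8398 cmH2O.

0.8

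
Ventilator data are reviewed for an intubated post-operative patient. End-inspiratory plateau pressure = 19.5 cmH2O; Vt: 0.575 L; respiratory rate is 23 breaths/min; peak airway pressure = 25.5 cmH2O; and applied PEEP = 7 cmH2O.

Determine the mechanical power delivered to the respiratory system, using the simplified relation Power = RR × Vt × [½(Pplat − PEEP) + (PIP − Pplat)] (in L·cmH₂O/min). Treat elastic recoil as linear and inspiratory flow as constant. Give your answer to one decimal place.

162.0

Per-breath work = Vt × [½(Pplat−PEEP) + (PIP−Pplat)] = 0.575 × [0.5×12.5 + 6.0] = 0.575 × 12.25 = 7.044 L·cmH2O.
Power = 23 × 7.044 = 162.01 L·cmH2O/min.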